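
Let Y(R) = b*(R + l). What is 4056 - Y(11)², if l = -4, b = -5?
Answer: 2831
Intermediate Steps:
Y(R) = 20 - 5*R (Y(R) = -5*(R - 4) = -5*(-4 + R) = 20 - 5*R)
4056 - Y(11)² = 4056 - (20 - 5*11)² = 4056 - (20 - 55)² = 4056 - 1*(-35)² = 4056 - 1*1225 = 4056 - 1225 = 2831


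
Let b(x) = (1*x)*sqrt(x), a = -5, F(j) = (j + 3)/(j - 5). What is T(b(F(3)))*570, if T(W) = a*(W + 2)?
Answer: -5700 + 8550*I*sqrt(3) ≈ -5700.0 + 14809.0*I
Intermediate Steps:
F(j) = (3 + j)/(-5 + j)
b(x) = x**(3/2) (b(x) = x*sqrt(x) = x**(3/2))
T(W) = -10 - 5*W (T(W) = -5*(W + 2) = -5*(2 + W) = -10 - 5*W)
T(b(F(3)))*570 = (-10 - 5*(3 + 3)**(3/2)*(-I*sqrt(2)/4))*570 = (-10 - 5*6*sqrt(6)*(-I*sqrt(2)/4))*570 = (-10 - 5*(-3*I*sqrt(3)))*570 = (-10 - (-15)*I*sqrt(3))*570 = (-10 + 15*I*sqrt(3))*570 = -5700 + 8550*I*sqrt(3)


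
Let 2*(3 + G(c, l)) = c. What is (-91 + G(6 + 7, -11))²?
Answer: 30625/4 ≈ 7656.3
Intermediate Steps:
G(c, l) = -3 + c/2
(-91 + G(6 + 7, -11))² = (-91 + (-3 + (6 + 7)/2))² = (-91 + (-3 + (½)*13))² = (-91 + (-3 + 13/2))² = (-91 + 7/2)² = (-175/2)² = 30625/4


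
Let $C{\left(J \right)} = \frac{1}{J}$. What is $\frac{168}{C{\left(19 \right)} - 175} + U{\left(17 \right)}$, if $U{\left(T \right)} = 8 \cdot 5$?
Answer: $\frac{10814}{277} \approx 39.04$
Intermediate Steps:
$U{\left(T \right)} = 40$
$\frac{168}{C{\left(19 \right)} - 175} + U{\left(17 \right)} = \frac{168}{\frac{1}{19} - 175} + 40 = \frac{168}{- \frac{3324}{19}} + 40 = 168 \left(- \frac{19}{3324}\right) + 40 = - \frac{266}{277} + 40 = \frac{10814}{277}$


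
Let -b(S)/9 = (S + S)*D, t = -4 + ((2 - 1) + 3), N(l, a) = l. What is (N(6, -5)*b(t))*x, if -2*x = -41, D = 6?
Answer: 0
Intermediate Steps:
t = 0 (t = -4 + (1 + 3) = -4 + 4 = 0)
b(S) = -108*S (b(S) = -9*(S + S)*6 = -9*2*S*6 = -108*S)
x = 41/2 (x = -½*(-41) = 41/2 ≈ 20.500)
(N(6, -5)*b(t))*x = (6*(-108*0))*(41/2) = (6*0)*(41/2) = 0*(41/2) = 0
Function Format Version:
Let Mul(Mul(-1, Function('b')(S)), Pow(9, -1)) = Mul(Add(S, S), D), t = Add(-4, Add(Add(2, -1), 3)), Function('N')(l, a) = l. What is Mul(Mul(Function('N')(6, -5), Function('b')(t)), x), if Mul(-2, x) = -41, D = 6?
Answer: 0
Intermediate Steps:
t = 0 (t = Add(-4, Add(1, 3)) = Add(-4, 4) = 0)
Function('b')(S) = Mul(-108, S) (Function('b')(S) = Mul(-9, Mul(Add(S, S), 6)) = Mul(-9, Mul(Mul(2, S), 6)) = Mul(-9, Mul(12, S)) = Mul(-108, S))
x = Rational(41, 2) (x = Mul(Rational(-1, 2), -41) = Rational(41, 2) ≈ 20.500)
Mul(Mul(Function('N')(6, -5), Function('b')(t)), x) = Mul(Mul(6, Mul(-108, 0)), Rational(41, 2)) = Mul(Mul(6, 0), Rational(41, 2)) = Mul(0, Rational(41, 2)) = 0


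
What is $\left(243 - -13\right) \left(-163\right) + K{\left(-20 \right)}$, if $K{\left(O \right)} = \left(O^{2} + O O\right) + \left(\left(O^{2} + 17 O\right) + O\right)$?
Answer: $-40888$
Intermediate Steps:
$K{\left(O \right)} = 3 O^{2} + 18 O$ ($K{\left(O \right)} = \left(O^{2} + O^{2}\right) + \left(O^{2} + 18 O\right) = 2 O^{2} + \left(O^{2} + 18 O\right) = 3 O^{2} + 18 O$)
$\left(243 - -13\right) \left(-163\right) + K{\left(-20 \right)} = \left(243 - -13\right) \left(-163\right) + 3 \left(-20\right) \left(6 - 20\right) = \left(243 + 13\right) \left(-163\right) + 3 \left(-20\right) \left(-14\right) = 256 \left(-163\right) + 840 = -41728 + 840 = -40888$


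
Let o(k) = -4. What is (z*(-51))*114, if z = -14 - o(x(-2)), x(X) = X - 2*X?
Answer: 58140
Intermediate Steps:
x(X) = -X (x(X) = X - 2*X = -X)
z = -10 (z = -14 - 1*(-4) = -14 + 4 = -10)
(z*(-51))*114 = -10*(-51)*114 = 510*114 = 58140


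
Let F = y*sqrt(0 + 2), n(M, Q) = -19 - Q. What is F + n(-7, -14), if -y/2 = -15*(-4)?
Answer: -5 - 120*sqrt(2) ≈ -174.71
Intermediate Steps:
y = -120 (y = -(-30)*(-4) = -2*60 = -120)
F = -120*sqrt(2) (F = -120*sqrt(0 + 2) = -120*sqrt(2) ≈ -169.71)
F + n(-7, -14) = -120*sqrt(2) + (-19 - 1*(-14)) = -120*sqrt(2) + (-19 + 14) = -120*sqrt(2) - 5 = -5 - 120*sqrt(2)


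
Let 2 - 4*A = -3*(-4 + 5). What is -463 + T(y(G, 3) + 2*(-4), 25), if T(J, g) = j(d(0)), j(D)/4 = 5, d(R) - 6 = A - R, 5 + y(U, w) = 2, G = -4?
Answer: -443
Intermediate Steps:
y(U, w) = -3 (y(U, w) = -5 + 2 = -3)
A = 5/4 (A = 1/2 - (-3)*(-4 + 5)/4 = 1/2 - (-3)/4 = 1/2 - 1/4*(-3) = 1/2 + 3/4 = 5/4 ≈ 1.2500)
d(R) = 29/4 - R (d(R) = 6 + (5/4 - R) = 29/4 - R)
j(D) = 20 (j(D) = 4*5 = 20)
T(J, g) = 20
-463 + T(y(G, 3) + 2*(-4), 25) = -463 + 20 = -443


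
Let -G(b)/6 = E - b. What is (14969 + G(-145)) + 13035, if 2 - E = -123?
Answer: 26384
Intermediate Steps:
E = 125 (E = 2 - 1*(-123) = 2 + 123 = 125)
G(b) = -750 + 6*b (G(b) = -6*(125 - b) = -750 + 6*b)
(14969 + G(-145)) + 13035 = (14969 + (-750 + 6*(-145))) + 13035 = (14969 + (-750 - 870)) + 13035 = (14969 - 1620) + 13035 = 13349 + 13035 = 26384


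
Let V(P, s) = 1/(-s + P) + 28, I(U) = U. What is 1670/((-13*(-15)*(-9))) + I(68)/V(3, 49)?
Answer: 5710/3861 ≈ 1.4789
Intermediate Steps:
V(P, s) = 28 + 1/(P - s) (V(P, s) = 1/(P - s) + 28 = 28 + 1/(P - s))
1670/((-13*(-15)*(-9))) + I(68)/V(3, 49) = 1670/((-13*(-15)*(-9))) + 68/(((1 - 28*49 + 28*3)/(3 - 1*49))) = 1670/((195*(-9))) + 68/(((1 - 1372 + 84)/(3 - 49))) = 1670/(-1755) + 68/((-1287/(-46))) = 1670*(-1/1755) + 68/((-1/46*(-1287))) = -334/351 + 68/(1287/46) = -334/351 + 68*(46/1287) = -334/351 + 3128/1287 = 5710/3861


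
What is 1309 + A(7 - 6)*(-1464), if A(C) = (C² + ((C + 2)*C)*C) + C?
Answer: -6011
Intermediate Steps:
A(C) = C + C² + C²*(2 + C) (A(C) = (C² + ((2 + C)*C)*C) + C = (C² + (C*(2 + C))*C) + C = (C² + C²*(2 + C)) + C = C + C² + C²*(2 + C))
1309 + A(7 - 6)*(-1464) = 1309 + ((7 - 6)*(1 + (7 - 6)² + 3*(7 - 6)))*(-1464) = 1309 + (1*(1 + 1² + 3*1))*(-1464) = 1309 + (1*(1 + 1 + 3))*(-1464) = 1309 + (1*5)*(-1464) = 1309 + 5*(-1464) = 1309 - 7320 = -6011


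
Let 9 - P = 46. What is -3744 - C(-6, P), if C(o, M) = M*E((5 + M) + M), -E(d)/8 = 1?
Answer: -4040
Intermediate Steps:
P = -37 (P = 9 - 1*46 = 9 - 46 = -37)
E(d) = -8 (E(d) = -8*1 = -8)
C(o, M) = -8*M (C(o, M) = M*(-8) = -8*M)
-3744 - C(-6, P) = -3744 - (-8)*(-37) = -3744 - 1*296 = -3744 - 296 = -4040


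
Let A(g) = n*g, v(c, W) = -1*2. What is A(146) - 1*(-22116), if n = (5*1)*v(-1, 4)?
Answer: 20656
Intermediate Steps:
v(c, W) = -2
n = -10 (n = (5*1)*(-2) = 5*(-2) = -10)
A(g) = -10*g
A(146) - 1*(-22116) = -10*146 - 1*(-22116) = -1460 + 22116 = 20656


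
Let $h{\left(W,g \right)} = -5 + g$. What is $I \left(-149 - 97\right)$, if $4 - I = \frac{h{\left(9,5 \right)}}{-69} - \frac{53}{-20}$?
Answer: $- \frac{3321}{10} \approx -332.1$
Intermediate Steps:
$I = \frac{27}{20}$ ($I = 4 - \left(\frac{-5 + 5}{-69} - \frac{53}{-20}\right) = 4 - \left(0 \left(- \frac{1}{69}\right) - - \frac{53}{20}\right) = 4 - \left(0 + \frac{53}{20}\right) = 4 - \frac{53}{20} = \frac{27}{20} \approx 1.35$)
$I \left(-149 - 97\right) = \frac{27 \left(-149 - 97\right)}{20} = \frac{27}{20} \left(-246\right) = - \frac{3321}{10}$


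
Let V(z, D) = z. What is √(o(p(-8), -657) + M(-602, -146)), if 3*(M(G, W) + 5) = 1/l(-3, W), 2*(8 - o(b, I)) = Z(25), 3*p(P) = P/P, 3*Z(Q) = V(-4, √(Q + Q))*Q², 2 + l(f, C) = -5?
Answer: 2*√46263/21 ≈ 20.485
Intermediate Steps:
l(f, C) = -7 (l(f, C) = -2 - 5 = -7)
Z(Q) = -4*Q²/3 (Z(Q) = (-4*Q²)/3 = -4*Q²/3)
p(P) = ⅓ (p(P) = (P/P)/3 = (⅓)*1 = ⅓)
o(b, I) = 1274/3 (o(b, I) = 8 - (-2)*25²/3 = 8 - (-2)*625/3 = 8 - ½*(-2500/3) = 8 + 1250/3 = 1274/3)
M(G, W) = -106/21 (M(G, W) = -5 + (⅓)/(-7) = -5 + (⅓)*(-⅐) = -5 - 1/21 = -106/21)
√(o(p(-8), -657) + M(-602, -146)) = √(1274/3 - 106/21) = √(8812/21) = 2*√46263/21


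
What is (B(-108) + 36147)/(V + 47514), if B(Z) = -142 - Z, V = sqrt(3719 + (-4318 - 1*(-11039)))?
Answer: 285978847/376261626 - 36113*sqrt(290)/376261626 ≈ 0.75842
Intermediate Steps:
V = 6*sqrt(290) (V = sqrt(3719 + (-4318 + 11039)) = sqrt(3719 + 6721) = sqrt(10440) = 6*sqrt(290) ≈ 102.18)
(B(-108) + 36147)/(V + 47514) = ((-142 - 1*(-108)) + 36147)/(6*sqrt(290) + 47514) = ((-142 + 108) + 36147)/(47514 + 6*sqrt(290)) = (-34 + 36147)/(47514 + 6*sqrt(290)) = 36113/(47514 + 6*sqrt(290))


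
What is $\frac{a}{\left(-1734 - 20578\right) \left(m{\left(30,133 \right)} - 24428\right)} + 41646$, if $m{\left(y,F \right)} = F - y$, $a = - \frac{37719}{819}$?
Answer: $\frac{2056866179764209}{49389285400} \approx 41646.0$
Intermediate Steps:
$a = - \frac{4191}{91}$ ($a = \left(-37719\right) \frac{1}{819} = - \frac{4191}{91} \approx -46.055$)
$\frac{a}{\left(-1734 - 20578\right) \left(m{\left(30,133 \right)} - 24428\right)} + 41646 = - \frac{4191}{91 \left(-1734 - 20578\right) \left(\left(133 - 30\right) - 24428\right)} + 41646 = - \frac{4191}{91 \left(- 22312 \left(\left(133 - 30\right) - 24428\right)\right)} + 41646 = - \frac{4191}{91 \left(- 22312 \left(103 - 24428\right)\right)} + 41646 = - \frac{4191}{91 \left(\left(-22312\right) \left(-24325\right)\right)} + 41646 = - \frac{4191}{91 \cdot 542739400} + 41646 = \left(- \frac{4191}{91}\right) \frac{1}{542739400} + 41646 = - \frac{4191}{49389285400} + 41646 = \frac{2056866179764209}{49389285400}$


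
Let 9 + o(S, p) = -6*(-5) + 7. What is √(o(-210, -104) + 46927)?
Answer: √46955 ≈ 216.69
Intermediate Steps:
o(S, p) = 28 (o(S, p) = -9 + (-6*(-5) + 7) = -9 + (30 + 7) = -9 + 37 = 28)
√(o(-210, -104) + 46927) = √(28 + 46927) = √46955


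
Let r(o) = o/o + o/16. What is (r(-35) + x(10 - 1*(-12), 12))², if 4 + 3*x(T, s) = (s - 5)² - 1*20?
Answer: 117649/2304 ≈ 51.063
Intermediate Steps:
r(o) = 1 + o/16 (r(o) = 1 + o*(1/16) = 1 + o/16)
x(T, s) = -8 + (-5 + s)²/3 (x(T, s) = -4/3 + ((s - 5)² - 1*20)/3 = -4/3 + ((-5 + s)² - 20)/3 = -4/3 + (-20 + (-5 + s)²)/3 = -4/3 + (-20/3 + (-5 + s)²/3) = -8 + (-5 + s)²/3)
(r(-35) + x(10 - 1*(-12), 12))² = ((1 + (1/16)*(-35)) + (-8 + (-5 + 12)²/3))² = ((1 - 35/16) + (-8 + (⅓)*7²))² = (-19/16 + (-8 + (⅓)*49))² = (-19/16 + (-8 + 49/3))² = (-19/16 + 25/3)² = (343/48)² = 117649/2304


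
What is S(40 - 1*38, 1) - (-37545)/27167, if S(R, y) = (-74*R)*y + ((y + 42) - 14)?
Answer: -3195328/27167 ≈ -117.62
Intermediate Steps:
S(R, y) = 28 + y - 74*R*y (S(R, y) = -74*R*y + ((42 + y) - 14) = -74*R*y + (28 + y) = 28 + y - 74*R*y)
S(40 - 1*38, 1) - (-37545)/27167 = (28 + 1 - 74*(40 - 1*38)*1) - (-37545)/27167 = (28 + 1 - 74*(40 - 38)*1) - (-37545)/27167 = (28 + 1 - 74*2*1) - 1*(-37545/27167) = (28 + 1 - 148) + 37545/27167 = -119 + 37545/27167 = -3195328/27167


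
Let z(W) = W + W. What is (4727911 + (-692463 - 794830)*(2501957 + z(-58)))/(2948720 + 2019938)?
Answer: -1860482939251/2484329 ≈ -7.4889e+5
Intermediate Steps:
z(W) = 2*W
(4727911 + (-692463 - 794830)*(2501957 + z(-58)))/(2948720 + 2019938) = (4727911 + (-692463 - 794830)*(2501957 + 2*(-58)))/(2948720 + 2019938) = (4727911 - 1487293*(2501957 - 116))/4968658 = (4727911 - 1487293*2501841)*(1/4968658) = (4727911 - 3720970606413)*(1/4968658) = -3720965878502*1/4968658 = -1860482939251/2484329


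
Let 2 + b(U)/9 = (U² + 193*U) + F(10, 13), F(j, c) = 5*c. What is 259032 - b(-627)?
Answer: -2190597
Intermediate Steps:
b(U) = 567 + 9*U² + 1737*U (b(U) = -18 + 9*((U² + 193*U) + 5*13) = -18 + 9*((U² + 193*U) + 65) = -18 + 9*(65 + U² + 193*U) = -18 + (585 + 9*U² + 1737*U) = 567 + 9*U² + 1737*U)
259032 - b(-627) = 259032 - (567 + 9*(-627)² + 1737*(-627)) = 259032 - (567 + 9*393129 - 1089099) = 259032 - (567 + 3538161 - 1089099) = 259032 - 1*2449629 = 259032 - 2449629 = -2190597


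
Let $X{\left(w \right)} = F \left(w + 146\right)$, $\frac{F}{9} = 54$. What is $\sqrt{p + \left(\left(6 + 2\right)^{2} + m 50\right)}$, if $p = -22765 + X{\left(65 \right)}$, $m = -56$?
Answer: $\sqrt{77045} \approx 277.57$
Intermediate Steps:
$F = 486$ ($F = 9 \cdot 54 = 486$)
$X{\left(w \right)} = 70956 + 486 w$ ($X{\left(w \right)} = 486 \left(w + 146\right) = 486 \left(146 + w\right) = 70956 + 486 w$)
$p = 79781$ ($p = -22765 + \left(70956 + 486 \cdot 65\right) = -22765 + \left(70956 + 31590\right) = -22765 + 102546 = 79781$)
$\sqrt{p + \left(\left(6 + 2\right)^{2} + m 50\right)} = \sqrt{79781 + \left(\left(6 + 2\right)^{2} - 2800\right)} = \sqrt{79781 - \left(2800 - 8^{2}\right)} = \sqrt{79781 + \left(64 - 2800\right)} = \sqrt{79781 - 2736} = \sqrt{77045}$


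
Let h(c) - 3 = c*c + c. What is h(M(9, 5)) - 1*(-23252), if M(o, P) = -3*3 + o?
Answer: 23255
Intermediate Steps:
M(o, P) = -9 + o
h(c) = 3 + c + c² (h(c) = 3 + (c*c + c) = 3 + (c² + c) = 3 + (c + c²) = 3 + c + c²)
h(M(9, 5)) - 1*(-23252) = (3 + (-9 + 9) + (-9 + 9)²) - 1*(-23252) = (3 + 0 + 0²) + 23252 = (3 + 0 + 0) + 23252 = 3 + 23252 = 23255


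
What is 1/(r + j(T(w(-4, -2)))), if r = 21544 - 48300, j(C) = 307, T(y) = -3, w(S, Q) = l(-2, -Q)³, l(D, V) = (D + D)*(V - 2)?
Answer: -1/26449 ≈ -3.7809e-5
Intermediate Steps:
l(D, V) = 2*D*(-2 + V) (l(D, V) = (2*D)*(-2 + V) = 2*D*(-2 + V))
w(S, Q) = (8 + 4*Q)³ (w(S, Q) = (2*(-2)*(-2 - Q))³ = (8 + 4*Q)³)
r = -26756
1/(r + j(T(w(-4, -2)))) = 1/(-26756 + 307) = 1/(-26449) = -1/26449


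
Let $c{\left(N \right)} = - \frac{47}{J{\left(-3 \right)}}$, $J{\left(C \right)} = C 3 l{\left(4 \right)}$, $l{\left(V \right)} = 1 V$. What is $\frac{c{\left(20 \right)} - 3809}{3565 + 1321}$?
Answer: $- \frac{137077}{175896} \approx -0.77931$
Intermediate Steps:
$l{\left(V \right)} = V$
$J{\left(C \right)} = 12 C$ ($J{\left(C \right)} = C 3 \cdot 4 = 3 C 4 = 12 C$)
$c{\left(N \right)} = \frac{47}{36}$ ($c{\left(N \right)} = - \frac{47}{12 \left(-3\right)} = - \frac{47}{-36} = \left(-47\right) \left(- \frac{1}{36}\right) = \frac{47}{36}$)
$\frac{c{\left(20 \right)} - 3809}{3565 + 1321} = \frac{\frac{47}{36} - 3809}{3565 + 1321} = - \frac{137077}{36 \cdot 4886} = \left(- \frac{137077}{36}\right) \frac{1}{4886} = - \frac{137077}{175896}$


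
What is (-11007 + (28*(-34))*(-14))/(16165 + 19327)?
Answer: 2321/35492 ≈ 0.065395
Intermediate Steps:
(-11007 + (28*(-34))*(-14))/(16165 + 19327) = (-11007 - 952*(-14))/35492 = (-11007 + 13328)*(1/35492) = 2321*(1/35492) = 2321/35492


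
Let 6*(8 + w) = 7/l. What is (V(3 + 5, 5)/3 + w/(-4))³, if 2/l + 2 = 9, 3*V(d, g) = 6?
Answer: 493039/110592 ≈ 4.4582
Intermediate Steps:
V(d, g) = 2 (V(d, g) = (⅓)*6 = 2)
l = 2/7 (l = 2/(-2 + 9) = 2/7 ≈ 0.28571)
w = -47/12 (w = -8 + (7/(2/7))/6 = -8 + (7*(7/2))/6 = -8 + (⅙)*(49/2) = -8 + 49/12 = -47/12 ≈ -3.9167)
(V(3 + 5, 5)/3 + w/(-4))³ = (2/3 - 47/12/(-4))³ = (2*(⅓) - 47/12*(-¼))³ = (⅔ + 47/48)³ = (79/48)³ = 493039/110592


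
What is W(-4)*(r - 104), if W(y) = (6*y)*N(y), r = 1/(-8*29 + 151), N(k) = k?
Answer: -269600/27 ≈ -9985.2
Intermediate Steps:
r = -1/81 (r = 1/(-232 + 151) = 1/(-81) = -1/81 ≈ -0.012346)
W(y) = 6*y² (W(y) = (6*y)*y = 6*y²)
W(-4)*(r - 104) = (6*(-4)²)*(-1/81 - 104) = (6*16)*(-8425/81) = 96*(-8425/81) = -269600/27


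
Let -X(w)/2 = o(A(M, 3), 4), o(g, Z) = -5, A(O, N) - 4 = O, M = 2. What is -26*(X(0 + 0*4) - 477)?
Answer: 12142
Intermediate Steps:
A(O, N) = 4 + O
X(w) = 10 (X(w) = -2*(-5) = 10)
-26*(X(0 + 0*4) - 477) = -26*(10 - 477) = -26*(-467) = 12142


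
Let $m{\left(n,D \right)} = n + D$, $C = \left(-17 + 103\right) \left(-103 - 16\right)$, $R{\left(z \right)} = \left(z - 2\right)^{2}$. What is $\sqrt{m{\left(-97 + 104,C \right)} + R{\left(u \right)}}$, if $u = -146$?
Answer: $\sqrt{11677} \approx 108.06$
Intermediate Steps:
$R{\left(z \right)} = \left(-2 + z\right)^{2}$
$C = -10234$ ($C = 86 \left(-119\right) = -10234$)
$m{\left(n,D \right)} = D + n$
$\sqrt{m{\left(-97 + 104,C \right)} + R{\left(u \right)}} = \sqrt{\left(-10234 + \left(-97 + 104\right)\right) + \left(-2 - 146\right)^{2}} = \sqrt{\left(-10234 + 7\right) + \left(-148\right)^{2}} = \sqrt{-10227 + 21904} = \sqrt{11677}$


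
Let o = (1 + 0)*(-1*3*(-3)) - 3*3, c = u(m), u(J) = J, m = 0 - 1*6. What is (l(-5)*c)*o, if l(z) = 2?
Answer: 0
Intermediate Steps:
m = -6 (m = 0 - 6 = -6)
c = -6
o = 0 (o = 1*(-3*(-3)) - 9 = 1*9 - 9 = 9 - 9 = 0)
(l(-5)*c)*o = (2*(-6))*0 = -12*0 = 0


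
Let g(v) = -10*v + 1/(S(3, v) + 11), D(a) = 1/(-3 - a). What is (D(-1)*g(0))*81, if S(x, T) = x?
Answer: -81/28 ≈ -2.8929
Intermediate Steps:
g(v) = 1/14 - 10*v (g(v) = -10*v + 1/(3 + 11) = -10*v + 1/14 = 1/14 - 10*v)
(D(-1)*g(0))*81 = ((-1/(3 - 1))*(1/14 - 10*0))*81 = ((-1/2)*(1/14 + 0))*81 = (-1*½*(1/14))*81 = -½*1/14*81 = -1/28*81 = -81/28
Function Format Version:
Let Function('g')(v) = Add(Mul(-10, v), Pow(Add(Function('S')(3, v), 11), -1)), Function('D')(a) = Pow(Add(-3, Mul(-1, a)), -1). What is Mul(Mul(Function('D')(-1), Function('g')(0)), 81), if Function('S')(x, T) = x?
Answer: Rational(-81, 28) ≈ -2.8929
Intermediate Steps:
Function('g')(v) = Add(Rational(1, 14), Mul(-10, v)) (Function('g')(v) = Add(Mul(-10, v), Pow(Add(3, 11), -1)) = Add(Mul(-10, v), Pow(14, -1)) = Add(Mul(-10, v), Rational(1, 14)) = Add(Rational(1, 14), Mul(-10, v)))
Mul(Mul(Function('D')(-1), Function('g')(0)), 81) = Mul(Mul(Mul(-1, Pow(Add(3, -1), -1)), Add(Rational(1, 14), Mul(-10, 0))), 81) = Mul(Mul(Mul(-1, Pow(2, -1)), Add(Rational(1, 14), 0)), 81) = Mul(Mul(Mul(-1, Rational(1, 2)), Rational(1, 14)), 81) = Mul(Mul(Rational(-1, 2), Rational(1, 14)), 81) = Mul(Rational(-1, 28), 81) = Rational(-81, 28)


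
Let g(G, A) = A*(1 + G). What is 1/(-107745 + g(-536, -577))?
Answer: 1/200950 ≈ 4.9764e-6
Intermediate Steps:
1/(-107745 + g(-536, -577)) = 1/(-107745 - 577*(1 - 536)) = 1/(-107745 - 577*(-535)) = 1/(-107745 + 308695) = 1/200950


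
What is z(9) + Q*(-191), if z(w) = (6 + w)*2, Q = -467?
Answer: 89227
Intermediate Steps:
z(w) = 12 + 2*w
z(9) + Q*(-191) = (12 + 2*9) - 467*(-191) = (12 + 18) + 89197 = 30 + 89197 = 89227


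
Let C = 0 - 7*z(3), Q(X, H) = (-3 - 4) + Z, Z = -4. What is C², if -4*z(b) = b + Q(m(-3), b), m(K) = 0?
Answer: 196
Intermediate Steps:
Q(X, H) = -11 (Q(X, H) = (-3 - 4) - 4 = -7 - 4 = -11)
z(b) = 11/4 - b/4 (z(b) = -(b - 11)/4 = -(-11 + b)/4 = 11/4 - b/4)
C = -14 (C = 0 - 7*(11/4 - ¼*3) = 0 - 7*(11/4 - ¾) = 0 - 7*2 = 0 - 14 = -14)
C² = (-14)² = 196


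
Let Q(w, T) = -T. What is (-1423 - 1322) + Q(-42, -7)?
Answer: -2738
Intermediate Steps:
(-1423 - 1322) + Q(-42, -7) = (-1423 - 1322) - 1*(-7) = -2745 + 7 = -2738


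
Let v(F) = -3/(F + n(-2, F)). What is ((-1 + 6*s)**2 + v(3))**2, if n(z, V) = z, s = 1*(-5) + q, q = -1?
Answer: 1865956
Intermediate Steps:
s = -6 (s = 1*(-5) - 1 = -5 - 1 = -6)
v(F) = -3/(-2 + F) (v(F) = -3/(F - 2) = -3/(-2 + F))
((-1 + 6*s)**2 + v(3))**2 = ((-1 + 6*(-6))**2 - 3/(-2 + 3))**2 = ((-1 - 36)**2 - 3/1)**2 = ((-37)**2 - 3*1)**2 = (1369 - 3)**2 = 1366**2 = 1865956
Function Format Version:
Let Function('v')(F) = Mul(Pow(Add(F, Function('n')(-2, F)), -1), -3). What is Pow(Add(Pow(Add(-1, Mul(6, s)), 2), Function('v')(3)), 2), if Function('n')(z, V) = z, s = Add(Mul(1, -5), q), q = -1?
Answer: 1865956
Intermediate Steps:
s = -6 (s = Add(Mul(1, -5), -1) = Add(-5, -1) = -6)
Function('v')(F) = Mul(-3, Pow(Add(-2, F), -1)) (Function('v')(F) = Mul(Pow(Add(F, -2), -1), -3) = Mul(Pow(Add(-2, F), -1), -3) = Mul(-3, Pow(Add(-2, F), -1)))
Pow(Add(Pow(Add(-1, Mul(6, s)), 2), Function('v')(3)), 2) = Pow(Add(Pow(Add(-1, Mul(6, -6)), 2), Mul(-3, Pow(Add(-2, 3), -1))), 2) = Pow(Add(Pow(Add(-1, -36), 2), Mul(-3, Pow(1, -1))), 2) = Pow(Add(Pow(-37, 2), Mul(-3, 1)), 2) = Pow(Add(1369, -3), 2) = Pow(1366, 2) = 1865956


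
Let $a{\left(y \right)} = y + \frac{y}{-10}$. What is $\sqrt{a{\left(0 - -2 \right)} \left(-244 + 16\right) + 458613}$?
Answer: $\frac{3 \sqrt{1272785}}{5} \approx 676.91$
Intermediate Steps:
$a{\left(y \right)} = \frac{9 y}{10}$ ($a{\left(y \right)} = y + y \left(- \frac{1}{10}\right) = y - \frac{y}{10} = \frac{9 y}{10}$)
$\sqrt{a{\left(0 - -2 \right)} \left(-244 + 16\right) + 458613} = \sqrt{\frac{9 \left(0 - -2\right)}{10} \left(-244 + 16\right) + 458613} = \sqrt{\frac{9 \left(0 + 2\right)}{10} \left(-228\right) + 458613} = \sqrt{\frac{9}{10} \cdot 2 \left(-228\right) + 458613} = \sqrt{\frac{9}{5} \left(-228\right) + 458613} = \sqrt{- \frac{2052}{5} + 458613} = \sqrt{\frac{2291013}{5}} = \frac{3 \sqrt{1272785}}{5}$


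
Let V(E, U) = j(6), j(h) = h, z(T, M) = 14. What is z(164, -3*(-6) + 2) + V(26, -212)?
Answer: 20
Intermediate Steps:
V(E, U) = 6
z(164, -3*(-6) + 2) + V(26, -212) = 14 + 6 = 20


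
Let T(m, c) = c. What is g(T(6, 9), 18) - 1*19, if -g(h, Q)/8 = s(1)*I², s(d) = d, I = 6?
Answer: -307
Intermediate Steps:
g(h, Q) = -288 (g(h, Q) = -8*6² = -8*36 = -288)
g(T(6, 9), 18) - 1*19 = -288 - 1*19 = -288 - 19 = -307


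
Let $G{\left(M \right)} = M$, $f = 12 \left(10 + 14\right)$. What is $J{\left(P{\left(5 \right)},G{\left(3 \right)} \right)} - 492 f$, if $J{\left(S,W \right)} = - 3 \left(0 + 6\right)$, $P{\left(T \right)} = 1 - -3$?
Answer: $-141714$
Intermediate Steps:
$f = 288$ ($f = 12 \cdot 24 = 288$)
$P{\left(T \right)} = 4$ ($P{\left(T \right)} = 1 + 3 = 4$)
$J{\left(S,W \right)} = -18$ ($J{\left(S,W \right)} = \left(-3\right) 6 = -18$)
$J{\left(P{\left(5 \right)},G{\left(3 \right)} \right)} - 492 f = -18 - 141696 = -141714$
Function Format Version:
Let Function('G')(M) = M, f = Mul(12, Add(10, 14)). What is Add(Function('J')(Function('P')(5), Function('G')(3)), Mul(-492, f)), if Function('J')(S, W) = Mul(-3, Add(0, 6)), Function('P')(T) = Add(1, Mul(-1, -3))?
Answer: -141714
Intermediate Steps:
f = 288 (f = Mul(12, 24) = 288)
Function('P')(T) = 4 (Function('P')(T) = Add(1, 3) = 4)
Function('J')(S, W) = -18 (Function('J')(S, W) = Mul(-3, 6) = -18)
Add(Function('J')(Function('P')(5), Function('G')(3)), Mul(-492, f)) = Add(-18, Mul(-492, 288)) = Add(-18, -141696) = -141714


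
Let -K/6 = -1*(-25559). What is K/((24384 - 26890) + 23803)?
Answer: -51118/7099 ≈ -7.2007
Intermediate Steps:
K = -153354 (K = -(-6)*(-25559) = -6*25559 = -153354)
K/((24384 - 26890) + 23803) = -153354/((24384 - 26890) + 23803) = -153354/(-2506 + 23803) = -153354/21297 = -153354*1/21297 = -51118/7099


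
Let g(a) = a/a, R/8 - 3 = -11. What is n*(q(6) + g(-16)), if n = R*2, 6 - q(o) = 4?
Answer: -384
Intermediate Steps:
R = -64 (R = 24 + 8*(-11) = 24 - 88 = -64)
q(o) = 2 (q(o) = 6 - 1*4 = 6 - 4 = 2)
n = -128 (n = -64*2 = -128)
g(a) = 1
n*(q(6) + g(-16)) = -128*(2 + 1) = -128*3 = -384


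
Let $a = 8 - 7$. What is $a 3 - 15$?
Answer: $-12$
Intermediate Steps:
$a = 1$ ($a = 8 - 7 = 1$)
$a 3 - 15 = 1 \cdot 3 - 15 = 3 - 15 = -12$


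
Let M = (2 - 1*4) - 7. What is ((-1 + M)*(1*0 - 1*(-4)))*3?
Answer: -120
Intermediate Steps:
M = -9 (M = (2 - 4) - 7 = -2 - 7 = -9)
((-1 + M)*(1*0 - 1*(-4)))*3 = ((-1 - 9)*(1*0 - 1*(-4)))*3 = -10*(0 + 4)*3 = -10*4*3 = -40*3 = -120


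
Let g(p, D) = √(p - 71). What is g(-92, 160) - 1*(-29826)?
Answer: 29826 + I*√163 ≈ 29826.0 + 12.767*I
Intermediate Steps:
g(p, D) = √(-71 + p)
g(-92, 160) - 1*(-29826) = √(-71 - 92) - 1*(-29826) = √(-163) + 29826 = I*√163 + 29826 = 29826 + I*√163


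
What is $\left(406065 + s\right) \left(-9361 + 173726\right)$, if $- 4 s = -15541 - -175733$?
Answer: $60160384205$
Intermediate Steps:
$s = -40048$ ($s = - \frac{-15541 - -175733}{4} = - \frac{-15541 + 175733}{4} = \left(- \frac{1}{4}\right) 160192 = -40048$)
$\left(406065 + s\right) \left(-9361 + 173726\right) = \left(406065 - 40048\right) \left(-9361 + 173726\right) = 366017 \cdot 164365 = 60160384205$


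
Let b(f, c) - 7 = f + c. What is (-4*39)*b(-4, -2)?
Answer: -156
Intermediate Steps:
b(f, c) = 7 + c + f (b(f, c) = 7 + (f + c) = 7 + (c + f) = 7 + c + f)
(-4*39)*b(-4, -2) = (-4*39)*(7 - 2 - 4) = -156*1 = -156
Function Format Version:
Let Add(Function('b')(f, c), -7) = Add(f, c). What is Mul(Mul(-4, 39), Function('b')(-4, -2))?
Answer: -156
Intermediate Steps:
Function('b')(f, c) = Add(7, c, f) (Function('b')(f, c) = Add(7, Add(f, c)) = Add(7, Add(c, f)) = Add(7, c, f))
Mul(Mul(-4, 39), Function('b')(-4, -2)) = Mul(Mul(-4, 39), Add(7, -2, -4)) = Mul(-156, 1) = -156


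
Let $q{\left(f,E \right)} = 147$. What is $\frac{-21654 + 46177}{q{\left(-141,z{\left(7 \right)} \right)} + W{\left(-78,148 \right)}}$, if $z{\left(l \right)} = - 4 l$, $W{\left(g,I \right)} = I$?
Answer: $\frac{24523}{295} \approx 83.129$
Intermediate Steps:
$\frac{-21654 + 46177}{q{\left(-141,z{\left(7 \right)} \right)} + W{\left(-78,148 \right)}} = \frac{-21654 + 46177}{147 + 148} = \frac{24523}{295}$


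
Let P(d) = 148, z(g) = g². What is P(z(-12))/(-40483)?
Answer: -148/40483 ≈ -0.0036559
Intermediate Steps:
P(z(-12))/(-40483) = 148/(-40483) = 148*(-1/40483) = -148/40483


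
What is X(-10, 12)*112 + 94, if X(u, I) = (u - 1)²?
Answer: 13646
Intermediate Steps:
X(u, I) = (-1 + u)²
X(-10, 12)*112 + 94 = (-1 - 10)²*112 + 94 = (-11)²*112 + 94 = 121*112 + 94 = 13552 + 94 = 13646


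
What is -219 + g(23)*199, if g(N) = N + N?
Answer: 8935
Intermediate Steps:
g(N) = 2*N
-219 + g(23)*199 = -219 + (2*23)*199 = -219 + 46*199 = -219 + 9154 = 8935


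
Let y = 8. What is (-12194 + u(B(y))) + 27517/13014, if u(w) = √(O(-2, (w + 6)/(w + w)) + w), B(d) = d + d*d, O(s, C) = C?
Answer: -158665199/13014 + √10446/12 ≈ -12183.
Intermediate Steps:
B(d) = d + d²
u(w) = √(w + (6 + w)/(2*w)) (u(w) = √((w + 6)/(w + w) + w) = √((6 + w)/((2*w)) + w) = √((6 + w)*(1/(2*w)) + w) = √((6 + w)/(2*w) + w) = √(w + (6 + w)/(2*w)))
(-12194 + u(B(y))) + 27517/13014 = (-12194 + √(2 + 4*(8*(1 + 8)) + 12/((8*(1 + 8))))/2) + 27517/13014 = (-12194 + √(2 + 4*(8*9) + 12/((8*9)))/2) + 27517*(1/13014) = (-12194 + √(2 + 4*72 + 12/72)/2) + 27517/13014 = (-12194 + √(2 + 288 + 12*(1/72))/2) + 27517/13014 = (-12194 + √(2 + 288 + ⅙)/2) + 27517/13014 = (-12194 + √(1741/6)/2) + 27517/13014 = (-12194 + (√10446/6)/2) + 27517/13014 = (-12194 + √10446/12) + 27517/13014 = -158665199/13014 + √10446/12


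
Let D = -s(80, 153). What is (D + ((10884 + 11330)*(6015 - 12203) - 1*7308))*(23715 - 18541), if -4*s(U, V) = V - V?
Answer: -711257051960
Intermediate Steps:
s(U, V) = 0 (s(U, V) = -(V - V)/4 = -1/4*0 = 0)
D = 0 (D = -1*0 = 0)
(D + ((10884 + 11330)*(6015 - 12203) - 1*7308))*(23715 - 18541) = (0 + ((10884 + 11330)*(6015 - 12203) - 1*7308))*(23715 - 18541) = (0 + (22214*(-6188) - 7308))*5174 = (0 + (-137460232 - 7308))*5174 = (0 - 137467540)*5174 = -137467540*5174 = -711257051960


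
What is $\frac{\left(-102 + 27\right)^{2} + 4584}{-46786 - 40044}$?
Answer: $- \frac{10209}{86830} \approx -0.11757$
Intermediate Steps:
$\frac{\left(-102 + 27\right)^{2} + 4584}{-46786 - 40044} = \frac{\left(-75\right)^{2} + 4584}{-86830} = \left(5625 + 4584\right) \left(- \frac{1}{86830}\right) = 10209 \left(- \frac{1}{86830}\right) = - \frac{10209}{86830}$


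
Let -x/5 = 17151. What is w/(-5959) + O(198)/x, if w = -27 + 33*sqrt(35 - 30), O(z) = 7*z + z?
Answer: -2374557/170338015 - 33*sqrt(5)/5959 ≈ -0.026323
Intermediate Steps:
x = -85755 (x = -5*17151 = -85755)
O(z) = 8*z
w = -27 + 33*sqrt(5) ≈ 46.790
w/(-5959) + O(198)/x = (-27 + 33*sqrt(5))/(-5959) + (8*198)/(-85755) = (-27 + 33*sqrt(5))*(-1/5959) + 1584*(-1/85755) = (27/5959 - 33*sqrt(5)/5959) - 528/28585 = -2374557/170338015 - 33*sqrt(5)/5959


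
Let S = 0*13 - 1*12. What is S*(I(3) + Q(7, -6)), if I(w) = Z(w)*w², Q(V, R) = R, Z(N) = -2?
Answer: 288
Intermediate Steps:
I(w) = -2*w²
S = -12 (S = 0 - 12 = -12)
S*(I(3) + Q(7, -6)) = -12*(-2*3² - 6) = -12*(-2*9 - 6) = -12*(-18 - 6) = -12*(-24) = 288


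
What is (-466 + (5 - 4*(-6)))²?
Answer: 190969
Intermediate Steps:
(-466 + (5 - 4*(-6)))² = (-466 + (5 + 24))² = (-466 + 29)² = (-437)² = 190969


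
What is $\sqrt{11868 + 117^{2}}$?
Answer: $\sqrt{25557} \approx 159.87$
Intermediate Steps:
$\sqrt{11868 + 117^{2}} = \sqrt{11868 + 13689} = \sqrt{25557}$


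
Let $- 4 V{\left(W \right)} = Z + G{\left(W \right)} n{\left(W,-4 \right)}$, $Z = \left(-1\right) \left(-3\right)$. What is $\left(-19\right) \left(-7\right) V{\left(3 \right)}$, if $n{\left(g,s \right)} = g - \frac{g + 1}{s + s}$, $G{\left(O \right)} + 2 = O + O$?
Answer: $- \frac{2261}{4} \approx -565.25$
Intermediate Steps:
$G{\left(O \right)} = -2 + 2 O$ ($G{\left(O \right)} = -2 + \left(O + O\right) = -2 + 2 O$)
$Z = 3$
$n{\left(g,s \right)} = g - \frac{1 + g}{2 s}$
$V{\left(W \right)} = - \frac{3}{4} - \frac{\left(-2 + 2 W\right) \left(\frac{1}{8} + \frac{9 W}{8}\right)}{4}$ ($V{\left(W \right)} = - \frac{3 + \left(-2 + 2 W\right) \frac{-1 - W + 2 W \left(-4\right)}{2 \left(-4\right)}}{4} = - \frac{3 + \left(-2 + 2 W\right) \frac{1}{2} \left(- \frac{1}{4}\right) \left(-1 - W - 8 W\right)}{4} = - \frac{3 + \left(-2 + 2 W\right) \frac{1}{2} \left(- \frac{1}{4}\right) \left(-1 - 9 W\right)}{4} = - \frac{3 + \left(-2 + 2 W\right) \left(\frac{1}{8} + \frac{9 W}{8}\right)}{4} = - \frac{3}{4} - \frac{\left(-2 + 2 W\right) \left(\frac{1}{8} + \frac{9 W}{8}\right)}{4}$)
$\left(-19\right) \left(-7\right) V{\left(3 \right)} = \left(-19\right) \left(-7\right) \left(- \frac{11}{16} + \frac{1}{2} \cdot 3 - \frac{9 \cdot 3^{2}}{16}\right) = 133 \left(- \frac{11}{16} + \frac{3}{2} - \frac{81}{16}\right) = 133 \left(- \frac{17}{4}\right) = - \frac{2261}{4}$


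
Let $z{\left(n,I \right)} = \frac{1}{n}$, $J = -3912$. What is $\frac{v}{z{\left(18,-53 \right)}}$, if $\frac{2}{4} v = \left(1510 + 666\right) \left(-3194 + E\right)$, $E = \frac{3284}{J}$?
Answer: $- \frac{40794163968}{163} \approx -2.5027 \cdot 10^{8}$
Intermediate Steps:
$E = - \frac{821}{978}$ ($E = \frac{3284}{-3912} = 3284 \left(- \frac{1}{3912}\right) = - \frac{821}{978} \approx -0.83947$)
$v = - \frac{6799027328}{489}$ ($v = 2 \left(1510 + 666\right) \left(-3194 - \frac{821}{978}\right) = 2 \cdot 2176 \left(- \frac{3124553}{978}\right) = 2 \left(- \frac{3399513664}{489}\right) = - \frac{6799027328}{489} \approx -1.3904 \cdot 10^{7}$)
$\frac{v}{z{\left(18,-53 \right)}} = - \frac{6799027328}{489 \cdot \frac{1}{18}} = - \frac{6799027328 \frac{1}{\frac{1}{18}}}{489} = \left(- \frac{6799027328}{489}\right) 18 = - \frac{40794163968}{163}$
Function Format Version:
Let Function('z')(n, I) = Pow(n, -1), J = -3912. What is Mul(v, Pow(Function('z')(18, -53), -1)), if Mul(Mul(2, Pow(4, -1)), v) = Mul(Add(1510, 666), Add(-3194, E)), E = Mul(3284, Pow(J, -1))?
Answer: Rational(-40794163968, 163) ≈ -2.5027e+8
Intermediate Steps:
E = Rational(-821, 978) (E = Mul(3284, Pow(-3912, -1)) = Mul(3284, Rational(-1, 3912)) = Rational(-821, 978) ≈ -0.83947)
v = Rational(-6799027328, 489) (v = Mul(2, Mul(Add(1510, 666), Add(-3194, Rational(-821, 978)))) = Mul(2, Mul(2176, Rational(-3124553, 978))) = Mul(2, Rational(-3399513664, 489)) = Rational(-6799027328, 489) ≈ -1.3904e+7)
Mul(v, Pow(Function('z')(18, -53), -1)) = Mul(Rational(-6799027328, 489), Pow(Pow(18, -1), -1)) = Mul(Rational(-6799027328, 489), Pow(Rational(1, 18), -1)) = Mul(Rational(-6799027328, 489), 18) = Rational(-40794163968, 163)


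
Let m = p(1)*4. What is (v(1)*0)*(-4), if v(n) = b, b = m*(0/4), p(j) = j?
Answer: 0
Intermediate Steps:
m = 4 (m = 1*4 = 4)
b = 0 (b = 4*(0/4) = 4*(0*(¼)) = 4*0 = 0)
v(n) = 0
(v(1)*0)*(-4) = (0*0)*(-4) = 0*(-4) = 0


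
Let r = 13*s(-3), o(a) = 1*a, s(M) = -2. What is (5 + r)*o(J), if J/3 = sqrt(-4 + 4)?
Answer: 0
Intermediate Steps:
J = 0 (J = 3*sqrt(-4 + 4) = 3*sqrt(0) = 3*0 = 0)
o(a) = a
r = -26 (r = 13*(-2) = -26)
(5 + r)*o(J) = (5 - 26)*0 = -21*0 = 0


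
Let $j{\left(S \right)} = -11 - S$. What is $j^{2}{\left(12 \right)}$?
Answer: $529$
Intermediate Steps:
$j^{2}{\left(12 \right)} = \left(-11 - 12\right)^{2} = \left(-23\right)^{2} = 529$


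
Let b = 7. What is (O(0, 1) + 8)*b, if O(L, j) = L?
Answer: 56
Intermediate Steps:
(O(0, 1) + 8)*b = (0 + 8)*7 = 8*7 = 56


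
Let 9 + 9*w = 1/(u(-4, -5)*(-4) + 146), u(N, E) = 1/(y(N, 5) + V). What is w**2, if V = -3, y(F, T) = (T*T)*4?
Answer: 16211655625/16236366084 ≈ 0.99848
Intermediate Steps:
y(F, T) = 4*T**2 (y(F, T) = T**2*4 = 4*T**2)
u(N, E) = 1/97 (u(N, E) = 1/(4*5**2 - 3) = 1/(4*25 - 3) = 1/(100 - 3) = 1/97)
w = -127325/127422 (w = -1 + 1/(9*((1/97)*(-4) + 146)) = -1 + 1/(9*(-4/97 + 146)) = -1 + 1/(9*(14158/97)) = -1 + (1/9)*(97/14158) = -1 + 97/127422 = -127325/127422 ≈ -0.99924)
w**2 = (-127325/127422)**2 = 16211655625/16236366084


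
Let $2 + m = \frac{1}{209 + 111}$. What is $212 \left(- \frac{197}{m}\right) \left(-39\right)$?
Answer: $- \frac{173738240}{213} \approx -8.1567 \cdot 10^{5}$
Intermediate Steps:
$m = - \frac{639}{320}$ ($m = -2 + \frac{1}{209 + 111} = -2 + \frac{1}{320} = - \frac{639}{320} \approx -1.9969$)
$212 \left(- \frac{197}{m}\right) \left(-39\right) = 212 \left(- \frac{197}{- \frac{639}{320}}\right) \left(-39\right) = 212 \left(\left(-197\right) \left(- \frac{320}{639}\right)\right) \left(-39\right) = 212 \cdot \frac{63040}{639} \left(-39\right) = \frac{13364480}{639} \left(-39\right) = - \frac{173738240}{213}$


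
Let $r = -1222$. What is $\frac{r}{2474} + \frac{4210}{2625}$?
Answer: $\frac{720779}{649425} \approx 1.1099$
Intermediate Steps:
$\frac{r}{2474} + \frac{4210}{2625} = - \frac{1222}{2474} + \frac{4210}{2625} = \left(-1222\right) \frac{1}{2474} + 4210 \cdot \frac{1}{2625} = - \frac{611}{1237} + \frac{842}{525} = \frac{720779}{649425}$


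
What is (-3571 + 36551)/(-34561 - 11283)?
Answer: -8245/11461 ≈ -0.71940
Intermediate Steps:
(-3571 + 36551)/(-34561 - 11283) = 32980/(-45844) = 32980*(-1/45844) = -8245/11461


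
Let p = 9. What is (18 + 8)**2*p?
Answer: 6084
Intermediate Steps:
(18 + 8)**2*p = (18 + 8)**2*9 = 26**2*9 = 676*9 = 6084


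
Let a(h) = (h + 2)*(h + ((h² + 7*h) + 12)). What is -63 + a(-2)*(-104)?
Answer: -63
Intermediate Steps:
a(h) = (2 + h)*(12 + h² + 8*h) (a(h) = (2 + h)*(h + (12 + h² + 7*h)) = (2 + h)*(12 + h² + 8*h))
-63 + a(-2)*(-104) = -63 + (24 + (-2)³ + 10*(-2)² + 28*(-2))*(-104) = -63 + (24 - 8 + 10*4 - 56)*(-104) = -63 + (24 - 8 + 40 - 56)*(-104) = -63 + 0*(-104) = -63 + 0 = -63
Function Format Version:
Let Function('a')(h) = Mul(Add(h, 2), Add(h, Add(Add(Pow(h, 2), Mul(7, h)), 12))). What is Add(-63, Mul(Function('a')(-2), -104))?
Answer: -63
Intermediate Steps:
Function('a')(h) = Mul(Add(2, h), Add(12, Pow(h, 2), Mul(8, h))) (Function('a')(h) = Mul(Add(2, h), Add(h, Add(12, Pow(h, 2), Mul(7, h)))) = Mul(Add(2, h), Add(12, Pow(h, 2), Mul(8, h))))
Add(-63, Mul(Function('a')(-2), -104)) = Add(-63, Mul(Add(24, Pow(-2, 3), Mul(10, Pow(-2, 2)), Mul(28, -2)), -104)) = Add(-63, Mul(Add(24, -8, Mul(10, 4), -56), -104)) = Add(-63, Mul(Add(24, -8, 40, -56), -104)) = Add(-63, Mul(0, -104)) = Add(-63, 0) = -63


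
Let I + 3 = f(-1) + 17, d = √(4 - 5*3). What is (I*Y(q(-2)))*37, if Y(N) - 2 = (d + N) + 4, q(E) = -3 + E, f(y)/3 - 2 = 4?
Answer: 1184 + 1184*I*√11 ≈ 1184.0 + 3926.9*I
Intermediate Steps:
f(y) = 18 (f(y) = 6 + 3*4 = 6 + 12 = 18)
d = I*√11 (d = √(4 - 15) = √(-11) = I*√11 ≈ 3.3166*I)
Y(N) = 6 + N + I*√11 (Y(N) = 2 + ((I*√11 + N) + 4) = 2 + ((N + I*√11) + 4) = 2 + (4 + N + I*√11) = 6 + N + I*√11)
I = 32 (I = -3 + (18 + 17) = -3 + 35 = 32)
(I*Y(q(-2)))*37 = (32*(6 + (-3 - 2) + I*√11))*37 = (32*(6 - 5 + I*√11))*37 = (32*(1 + I*√11))*37 = (32 + 32*I*√11)*37 = 1184 + 1184*I*√11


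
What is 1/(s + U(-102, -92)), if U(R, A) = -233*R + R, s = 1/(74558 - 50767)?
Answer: 23791/562990225 ≈ 4.2258e-5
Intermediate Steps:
s = 1/23791 ≈ 4.2033e-5
U(R, A) = -232*R
1/(s + U(-102, -92)) = 1/(1/23791 - 232*(-102)) = 1/(1/23791 + 23664) = 1/(562990225/23791) = 23791/562990225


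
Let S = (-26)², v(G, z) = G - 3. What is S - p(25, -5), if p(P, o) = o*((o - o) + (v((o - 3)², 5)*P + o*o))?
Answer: 8426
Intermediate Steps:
v(G, z) = -3 + G
S = 676
p(P, o) = o*(o² + P*(-3 + (-3 + o)²)) (p(P, o) = o*((o - o) + ((-3 + (o - 3)²)*P + o*o)) = o*(0 + ((-3 + (-3 + o)²)*P + o²)) = o*(0 + (P*(-3 + (-3 + o)²) + o²)) = o*(0 + (o² + P*(-3 + (-3 + o)²))) = o*(o² + P*(-3 + (-3 + o)²)))
S - p(25, -5) = 676 - (-5)*((-5)² + 25*(-3 + (-3 - 5)²)) = 676 - (-5)*(25 + 25*(-3 + (-8)²)) = 676 - (-5)*(25 + 25*(-3 + 64)) = 676 - (-5)*(25 + 25*61) = 676 - (-5)*(25 + 1525) = 676 - (-5)*1550 = 676 - 1*(-7750) = 676 + 7750 = 8426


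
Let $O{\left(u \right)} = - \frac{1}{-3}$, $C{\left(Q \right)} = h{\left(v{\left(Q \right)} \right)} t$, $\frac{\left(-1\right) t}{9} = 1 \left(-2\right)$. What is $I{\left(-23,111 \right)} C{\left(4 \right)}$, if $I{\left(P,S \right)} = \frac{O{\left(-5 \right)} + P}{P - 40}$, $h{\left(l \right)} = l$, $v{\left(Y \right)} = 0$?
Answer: $0$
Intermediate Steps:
$t = 18$ ($t = - 9 \cdot 1 \left(-2\right) = \left(-9\right) \left(-2\right) = 18$)
$C{\left(Q \right)} = 0$ ($C{\left(Q \right)} = 0 \cdot 18 = 0$)
$O{\left(u \right)} = \frac{1}{3}$ ($O{\left(u \right)} = \left(-1\right) \left(- \frac{1}{3}\right) = \frac{1}{3}$)
$I{\left(P,S \right)} = \frac{\frac{1}{3} + P}{-40 + P}$ ($I{\left(P,S \right)} = \frac{\frac{1}{3} + P}{P - 40} = \frac{\frac{1}{3} + P}{-40 + P}$)
$I{\left(-23,111 \right)} C{\left(4 \right)} = \frac{\frac{1}{3} - 23}{-40 - 23} \cdot 0 = \frac{1}{-63} \left(- \frac{68}{3}\right) 0 = \left(- \frac{1}{63}\right) \left(- \frac{68}{3}\right) 0 = \frac{68}{189} \cdot 0 = 0$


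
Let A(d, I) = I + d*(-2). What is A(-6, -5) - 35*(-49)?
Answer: 1722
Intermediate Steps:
A(d, I) = I - 2*d
A(-6, -5) - 35*(-49) = (-5 - 2*(-6)) - 35*(-49) = (-5 + 12) + 1715 = 7 + 1715 = 1722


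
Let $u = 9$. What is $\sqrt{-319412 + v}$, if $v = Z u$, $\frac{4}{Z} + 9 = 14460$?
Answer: $\frac{2 i \sqrt{1852868192666}}{4817} \approx 565.17 i$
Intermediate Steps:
$Z = \frac{4}{14451}$ ($Z = \frac{4}{-9 + 14460} = \frac{4}{14451} \approx 0.0002768$)
$v = \frac{12}{4817}$ ($v = \frac{4}{14451} \cdot 9 = \frac{12}{4817} \approx 0.0024912$)
$\sqrt{-319412 + v} = \sqrt{-319412 + \frac{12}{4817}} = \sqrt{- \frac{1538607592}{4817}} = \frac{2 i \sqrt{1852868192666}}{4817}$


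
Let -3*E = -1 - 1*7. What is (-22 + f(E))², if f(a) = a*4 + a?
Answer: 676/9 ≈ 75.111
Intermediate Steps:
E = 8/3 (E = -(-1 - 1*7)/3 = -(-1 - 7)/3 = -⅓*(-8) = 8/3 ≈ 2.6667)
f(a) = 5*a (f(a) = 4*a + a = 5*a)
(-22 + f(E))² = (-22 + 5*(8/3))² = (-22 + 40/3)² = (-26/3)² = 676/9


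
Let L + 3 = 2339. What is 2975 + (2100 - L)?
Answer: 2739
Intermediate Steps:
L = 2336 (L = -3 + 2339 = 2336)
2975 + (2100 - L) = 2975 + (2100 - 1*2336) = 2975 + (2100 - 2336) = 2975 - 236 = 2739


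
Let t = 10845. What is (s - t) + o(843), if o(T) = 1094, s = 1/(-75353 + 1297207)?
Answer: -11914298353/1221854 ≈ -9751.0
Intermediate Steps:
s = 1/1221854 ≈ 8.1843e-7
(s - t) + o(843) = (1/1221854 - 1*10845) + 1094 = (1/1221854 - 10845) + 1094 = -13251006629/1221854 + 1094 = -11914298353/1221854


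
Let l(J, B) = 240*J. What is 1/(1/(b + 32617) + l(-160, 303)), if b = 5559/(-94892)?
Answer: -3095086805/118851333217108 ≈ -2.6042e-5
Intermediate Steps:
b = -5559/94892 (b = 5559*(-1/94892) = -5559/94892 ≈ -0.058582)
1/(1/(b + 32617) + l(-160, 303)) = 1/(1/(-5559/94892 + 32617) + 240*(-160)) = 1/(1/(3095086805/94892) - 38400) = 1/(94892/3095086805 - 38400) = 1/(-118851333217108/3095086805) = -3095086805/118851333217108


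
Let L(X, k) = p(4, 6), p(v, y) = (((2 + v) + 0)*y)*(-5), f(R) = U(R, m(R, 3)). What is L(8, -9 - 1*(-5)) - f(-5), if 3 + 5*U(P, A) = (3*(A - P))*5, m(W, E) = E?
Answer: -1017/5 ≈ -203.40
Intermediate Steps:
U(P, A) = -⅗ - 3*P + 3*A (U(P, A) = -⅗ + ((3*(A - P))*5)/5 = -⅗ + ((-3*P + 3*A)*5)/5 = -⅗ + (-15*P + 15*A)/5 = -⅗ + (-3*P + 3*A) = -⅗ - 3*P + 3*A)
f(R) = 42/5 - 3*R (f(R) = -⅗ - 3*R + 3*3 = -⅗ - 3*R + 9 = 42/5 - 3*R)
p(v, y) = -5*y*(2 + v) (p(v, y) = ((2 + v)*y)*(-5) = (y*(2 + v))*(-5) = -5*y*(2 + v))
L(X, k) = -180 (L(X, k) = -5*6*(2 + 4) = -5*6*6 = -180)
L(8, -9 - 1*(-5)) - f(-5) = -180 - (42/5 - 3*(-5)) = -180 - (42/5 + 15) = -180 - 1*117/5 = -180 - 117/5 = -1017/5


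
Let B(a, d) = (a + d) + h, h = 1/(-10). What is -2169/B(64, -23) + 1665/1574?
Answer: -33459075/643766 ≈ -51.974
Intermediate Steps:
h = -⅒ ≈ -0.10000
B(a, d) = -⅒ + a + d (B(a, d) = (a + d) - ⅒ = -⅒ + a + d)
-2169/B(64, -23) + 1665/1574 = -2169/(-⅒ + 64 - 23) + 1665/1574 = -2169/409/10 + 1665*(1/1574) = -2169*10/409 + 1665/1574 = -21690/409 + 1665/1574 = -33459075/643766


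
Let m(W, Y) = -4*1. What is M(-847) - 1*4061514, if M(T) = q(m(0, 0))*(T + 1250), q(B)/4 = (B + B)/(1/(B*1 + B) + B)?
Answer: -133926794/33 ≈ -4.0584e+6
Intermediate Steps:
m(W, Y) = -4
q(B) = 8*B/(B + 1/(2*B)) (q(B) = 4*((B + B)/(1/(B*1 + B) + B)) = 4*((2*B)/(1/(B + B) + B)) = 4*((2*B)/(1/(2*B) + B)) = 4*((2*B)/(B + 1/(2*B))) = 4*(2*B/(B + 1/(2*B))) = 8*B/(B + 1/(2*B)))
M(T) = 320000/33 + 256*T/33 (M(T) = (16*(-4)**2/(1 + 2*(-4)**2))*(T + 1250) = (16*16/(1 + 2*16))*(1250 + T) = (16*16/(1 + 32))*(1250 + T) = (16*16/33)*(1250 + T) = (16*16*(1/33))*(1250 + T) = 256*(1250 + T)/33 = 320000/33 + 256*T/33)
M(-847) - 1*4061514 = (320000/33 + (256/33)*(-847)) - 1*4061514 = (320000/33 - 19712/3) - 4061514 = 103168/33 - 4061514 = -133926794/33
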